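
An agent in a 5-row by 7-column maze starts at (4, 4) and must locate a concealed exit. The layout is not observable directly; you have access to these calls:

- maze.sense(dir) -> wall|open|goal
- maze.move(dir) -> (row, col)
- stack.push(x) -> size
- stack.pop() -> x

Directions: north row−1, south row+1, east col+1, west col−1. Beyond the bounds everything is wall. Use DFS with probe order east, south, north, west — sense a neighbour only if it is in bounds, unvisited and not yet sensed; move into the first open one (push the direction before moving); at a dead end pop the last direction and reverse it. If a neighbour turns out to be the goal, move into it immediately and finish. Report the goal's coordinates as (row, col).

>>> maze.sense dir=east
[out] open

>>> stack.push x=east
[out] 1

>>> maze.move dir=east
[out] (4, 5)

>>> maze.sense dir=east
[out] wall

>>> maze.sense dir=north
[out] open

>>> stack.push x=north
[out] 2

>>> maze.move dir=north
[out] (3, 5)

>>> maze.sense dir=east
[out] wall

>>> maze.sense dir=north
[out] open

>>> stack.push x=north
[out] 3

>>> maze.move dir=north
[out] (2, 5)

>>> maze.sense dir=east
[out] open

>>> stack.push x=east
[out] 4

>>> maze.move dir=east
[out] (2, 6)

>>> maze.sense dir=north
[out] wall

>>> stack.pop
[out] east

>>> maze.move dir=west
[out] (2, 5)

>>> maze.sense dir=north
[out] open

>>> stack.push x=north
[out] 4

>>> maze.move dir=north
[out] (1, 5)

>>> maze.sense dir=north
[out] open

>>> stack.push x=north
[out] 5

>>> maze.move dir=north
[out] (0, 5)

>>> maze.sense dir=east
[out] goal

>>> maze.move dir=east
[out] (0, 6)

Answer: (0, 6)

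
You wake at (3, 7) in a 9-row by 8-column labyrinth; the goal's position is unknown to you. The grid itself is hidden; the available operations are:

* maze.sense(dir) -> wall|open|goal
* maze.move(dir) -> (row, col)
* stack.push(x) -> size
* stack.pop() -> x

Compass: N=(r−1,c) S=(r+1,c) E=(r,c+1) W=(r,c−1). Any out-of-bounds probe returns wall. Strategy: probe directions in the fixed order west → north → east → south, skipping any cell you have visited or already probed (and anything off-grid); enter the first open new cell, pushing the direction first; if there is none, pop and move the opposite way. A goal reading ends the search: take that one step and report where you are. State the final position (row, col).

Next I call maze.sense passing dir=west, and get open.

I use stack.push passing x=west, → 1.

Using maze.move passing dir=west, which returns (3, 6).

Invoking maze.sense passing dir=west, yielding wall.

Then maze.sense passing dir=north, : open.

I try stack.push passing x=north, and observe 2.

Next I call maze.move passing dir=north, and get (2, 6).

I call maze.sense passing dir=west, giving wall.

Then maze.sense passing dir=north, yielding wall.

I try maze.sense passing dir=east, — result: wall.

I run stack.pop, — result: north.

Next I call maze.move passing dir=south, and observe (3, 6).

I use maze.sense passing dir=south, and observe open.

Using stack.push passing x=south, giving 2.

I use maze.move passing dir=south, giving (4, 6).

Next I call maze.sense passing dir=west, → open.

Then stack.push passing x=west, — result: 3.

I try maze.move passing dir=west, yielding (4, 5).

I call maze.sense passing dir=west, and see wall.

Invoking maze.sense passing dir=south, — result: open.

I run stack.push passing x=south, giving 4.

Then maze.move passing dir=south, and get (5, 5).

Invoking maze.sense passing dir=west, which returns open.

Invoking stack.push passing x=west, and observe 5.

Calling maze.move passing dir=west, and get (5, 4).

I call maze.sense passing dir=west, : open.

Now I run stack.push passing x=west, and get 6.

Using maze.move passing dir=west, yielding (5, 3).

Next I call maze.sense passing dir=west, giving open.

I run stack.push passing x=west, which returns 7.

Using maze.move passing dir=west, : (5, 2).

Now I run maze.sense passing dir=west, yielding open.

I run stack.push passing x=west, giving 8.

I run maze.move passing dir=west, which returns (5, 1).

Then maze.sense passing dir=west, which returns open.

Then stack.push passing x=west, : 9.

Invoking maze.move passing dir=west, yielding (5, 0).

Invoking maze.sense passing dir=north, and see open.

I try stack.push passing x=north, and see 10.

I call maze.move passing dir=north, → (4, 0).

I call maze.sense passing dir=north, yielding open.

Now I run stack.push passing x=north, : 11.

Next I call maze.move passing dir=north, and get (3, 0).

Using maze.sense passing dir=north, — result: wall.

Now I run maze.sense passing dir=east, and observe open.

Using stack.push passing x=east, and see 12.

I invoke maze.move passing dir=east, giving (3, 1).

Calling maze.sense passing dir=north, giving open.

I use stack.push passing x=north, → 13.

I try maze.move passing dir=north, which returns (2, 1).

I try maze.sense passing dir=north, : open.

I call stack.push passing x=north, : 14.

Now I run maze.move passing dir=north, and see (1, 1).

I invoke maze.sense passing dir=west, and get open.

I run stack.push passing x=west, and see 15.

I invoke maze.move passing dir=west, giving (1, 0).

Next I call maze.sense passing dir=north, which returns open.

Next I call stack.push passing x=north, and see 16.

I call maze.move passing dir=north, → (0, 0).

I invoke maze.sense passing dir=east, and observe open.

I run stack.push passing x=east, — result: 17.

Then maze.move passing dir=east, giving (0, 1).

Next I call maze.sense passing dir=east, yielding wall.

I use stack.pop, giving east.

Using maze.move passing dir=west, giving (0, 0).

I run stack.pop(), : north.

Now I run maze.move passing dir=south, and get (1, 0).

Then stack.pop, — result: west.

I invoke maze.move passing dir=east, yielding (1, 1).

I invoke maze.sense passing dir=east, and get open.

Calling stack.push passing x=east, and see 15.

Invoking maze.move passing dir=east, giving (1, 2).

Invoking maze.sense passing dir=east, and get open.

I call stack.push passing x=east, yielding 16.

I try maze.move passing dir=east, which returns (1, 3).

Invoking maze.sense passing dir=north, and get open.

Next I call stack.push passing x=north, and get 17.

Invoking maze.move passing dir=north, and see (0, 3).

I invoke maze.sense passing dir=east, yielding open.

I invoke stack.push passing x=east, which returns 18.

Using maze.move passing dir=east, and get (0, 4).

Then maze.sense passing dir=east, : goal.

Then maze.move passing dir=east, — result: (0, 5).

Answer: (0, 5)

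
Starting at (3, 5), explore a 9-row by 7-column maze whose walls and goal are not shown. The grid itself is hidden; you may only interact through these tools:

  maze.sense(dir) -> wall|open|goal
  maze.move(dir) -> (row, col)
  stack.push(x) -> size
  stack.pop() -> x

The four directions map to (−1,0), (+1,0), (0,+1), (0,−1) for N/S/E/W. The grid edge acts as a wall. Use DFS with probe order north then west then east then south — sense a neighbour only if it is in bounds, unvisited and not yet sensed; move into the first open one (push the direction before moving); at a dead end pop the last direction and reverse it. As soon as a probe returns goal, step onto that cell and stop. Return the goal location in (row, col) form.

I run maze.sense using dir→north, : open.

Using stack.push using x→north, → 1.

I run maze.move using dir→north, — result: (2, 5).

Next I call maze.sense using dir→north, giving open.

I invoke stack.push using x→north, giving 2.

I invoke maze.move using dir→north, which returns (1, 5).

I try maze.sense using dir→north, giving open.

Next I call stack.push using x→north, and observe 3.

Calling maze.move using dir→north, : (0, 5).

Invoking maze.sense using dir→west, : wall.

Next I call maze.sense using dir→east, → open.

Calling stack.push using x→east, — result: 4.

Then maze.move using dir→east, giving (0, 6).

Then maze.sense using dir→south, → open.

Invoking stack.push using x→south, : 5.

Now I run maze.move using dir→south, → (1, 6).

Now I run maze.sense using dir→south, and observe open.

Now I run stack.push using x→south, — result: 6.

Then maze.move using dir→south, and see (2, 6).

Using maze.sense using dir→south, and see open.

I invoke stack.push using x→south, and get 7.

Using maze.move using dir→south, and see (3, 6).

I call maze.sense using dir→south, and observe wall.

Now I run stack.pop, and see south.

Calling maze.move using dir→north, : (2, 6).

Next I call stack.pop(), and get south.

Then maze.move using dir→north, giving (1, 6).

I invoke stack.pop, : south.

Then maze.move using dir→north, yielding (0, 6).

I run stack.pop, → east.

Now I run maze.move using dir→west, and see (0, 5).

I run stack.pop(), → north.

I run maze.move using dir→south, and get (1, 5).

Calling maze.sense using dir→west, and observe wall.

Next I call stack.pop(), and see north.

I call maze.move using dir→south, giving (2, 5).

Invoking maze.sense using dir→west, : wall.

Using stack.pop, which returns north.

Then maze.move using dir→south, yielding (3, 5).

I run maze.sense using dir→west, → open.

Then stack.push using x→west, and see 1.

I call maze.move using dir→west, : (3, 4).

Next I call maze.sense using dir→west, and get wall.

Next I call maze.sense using dir→south, which returns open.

Calling stack.push using x→south, → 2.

I try maze.move using dir→south, → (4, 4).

Then maze.sense using dir→west, → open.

I call stack.push using x→west, and see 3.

I run maze.move using dir→west, giving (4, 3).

I invoke maze.sense using dir→west, : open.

I try stack.push using x→west, and get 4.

I try maze.move using dir→west, which returns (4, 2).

I try maze.sense using dir→north, : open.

Next I call stack.push using x→north, and get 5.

Next I call maze.move using dir→north, : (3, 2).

Using maze.sense using dir→north, : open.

Now I run stack.push using x→north, and observe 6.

Calling maze.move using dir→north, : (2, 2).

Next I call maze.sense using dir→north, which returns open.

Next I call stack.push using x→north, and observe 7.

Invoking maze.move using dir→north, which returns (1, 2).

I call maze.sense using dir→north, giving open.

Invoking stack.push using x→north, and get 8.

I use maze.move using dir→north, and get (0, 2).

Next I call maze.sense using dir→west, yielding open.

I invoke stack.push using x→west, giving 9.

I try maze.move using dir→west, and observe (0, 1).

Then maze.sense using dir→west, giving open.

I invoke stack.push using x→west, yielding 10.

Now I run maze.move using dir→west, and observe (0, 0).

I try maze.sense using dir→south, giving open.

I use stack.push using x→south, — result: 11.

Now I run maze.move using dir→south, — result: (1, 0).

Next I call maze.sense using dir→east, : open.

Invoking stack.push using x→east, → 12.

Calling maze.move using dir→east, : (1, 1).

Using maze.sense using dir→south, and get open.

Using stack.push using x→south, and observe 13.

I call maze.move using dir→south, giving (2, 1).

Using maze.sense using dir→west, : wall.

Using maze.sense using dir→south, and see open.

I call stack.push using x→south, : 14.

I run maze.move using dir→south, and get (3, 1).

I invoke maze.sense using dir→west, → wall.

Calling maze.sense using dir→south, and see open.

I invoke stack.push using x→south, and observe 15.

Next I call maze.move using dir→south, and get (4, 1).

Calling maze.sense using dir→west, which returns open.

I invoke stack.push using x→west, and get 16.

I invoke maze.move using dir→west, and get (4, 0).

I try maze.sense using dir→south, — result: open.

Invoking stack.push using x→south, and observe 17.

Next I call maze.move using dir→south, — result: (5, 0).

Now I run maze.sense using dir→east, yielding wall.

Next I call maze.sense using dir→south, which returns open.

I call stack.push using x→south, yielding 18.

Invoking maze.move using dir→south, which returns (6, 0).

Using maze.sense using dir→east, and get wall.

Then maze.sense using dir→south, yielding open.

Calling stack.push using x→south, and get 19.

Calling maze.move using dir→south, giving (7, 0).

Invoking maze.sense using dir→east, — result: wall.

I try maze.sense using dir→south, and get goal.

Now I run maze.move using dir→south, and see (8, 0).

Answer: (8, 0)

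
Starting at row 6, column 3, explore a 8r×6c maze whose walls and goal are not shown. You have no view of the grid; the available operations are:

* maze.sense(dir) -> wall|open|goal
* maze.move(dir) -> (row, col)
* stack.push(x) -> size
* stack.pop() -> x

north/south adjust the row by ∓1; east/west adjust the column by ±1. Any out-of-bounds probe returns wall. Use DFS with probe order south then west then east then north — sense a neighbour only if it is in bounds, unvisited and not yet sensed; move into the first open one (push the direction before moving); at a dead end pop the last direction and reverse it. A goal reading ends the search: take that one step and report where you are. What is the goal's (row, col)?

# sense(dir=south) -> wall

# sense(dir=west) -> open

# push(x=west) -> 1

# move(dir=west) -> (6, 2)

# sense(dir=south) -> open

# push(x=south) -> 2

# move(dir=south) -> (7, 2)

# sense(dir=west) -> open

# push(x=west) -> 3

# move(dir=west) -> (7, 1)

# sense(dir=west) -> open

# push(x=west) -> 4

# move(dir=west) -> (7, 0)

# sense(dir=north) -> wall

# pop() -> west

# move(dir=east) -> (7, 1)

# sense(dir=north) -> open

# push(x=north) -> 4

# move(dir=north) -> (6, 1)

# sense(dir=north) -> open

# push(x=north) -> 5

# move(dir=north) -> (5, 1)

# sense(dir=west) -> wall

# sense(dir=east) -> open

# push(x=east) -> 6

# move(dir=east) -> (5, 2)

# sense(dir=east) -> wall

# sense(dir=north) -> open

# push(x=north) -> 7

# move(dir=north) -> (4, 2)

# sense(dir=west) -> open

# push(x=west) -> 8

# move(dir=west) -> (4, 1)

# sense(dir=west) -> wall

# sense(dir=north) -> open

# push(x=north) -> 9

# move(dir=north) -> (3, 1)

# sense(dir=west) -> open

# push(x=west) -> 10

# move(dir=west) -> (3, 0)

# sense(dir=north) -> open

# push(x=north) -> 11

# move(dir=north) -> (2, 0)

# sense(dir=east) -> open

# push(x=east) -> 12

# move(dir=east) -> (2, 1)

# sense(dir=east) -> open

# push(x=east) -> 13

# move(dir=east) -> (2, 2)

# sense(dir=south) -> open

# push(x=south) -> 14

# move(dir=south) -> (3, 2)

# sense(dir=east) -> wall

# pop() -> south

# move(dir=north) -> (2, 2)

# sense(dir=east) -> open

# push(x=east) -> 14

# move(dir=east) -> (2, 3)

# sense(dir=east) -> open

# push(x=east) -> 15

# move(dir=east) -> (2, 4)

# sense(dir=south) -> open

# push(x=south) -> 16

# move(dir=south) -> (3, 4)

# sense(dir=south) -> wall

# sense(dir=east) -> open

# push(x=east) -> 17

# move(dir=east) -> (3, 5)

# sense(dir=south) -> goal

# move(dir=south) -> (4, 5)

Answer: (4, 5)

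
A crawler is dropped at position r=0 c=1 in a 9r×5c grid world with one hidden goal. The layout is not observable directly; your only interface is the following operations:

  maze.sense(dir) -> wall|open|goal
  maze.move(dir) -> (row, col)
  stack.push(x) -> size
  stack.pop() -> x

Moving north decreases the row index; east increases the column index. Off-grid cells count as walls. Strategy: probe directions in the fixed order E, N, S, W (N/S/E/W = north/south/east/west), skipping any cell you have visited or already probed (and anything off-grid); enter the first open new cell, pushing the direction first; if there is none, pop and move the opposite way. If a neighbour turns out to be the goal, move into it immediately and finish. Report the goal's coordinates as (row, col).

>> maze.sense(dir=east)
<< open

>> stack.push(x=east)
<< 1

>> maze.move(dir=east)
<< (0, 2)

>> maze.sense(dir=east)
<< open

>> stack.push(x=east)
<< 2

>> maze.move(dir=east)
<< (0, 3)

>> maze.sense(dir=east)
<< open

>> stack.push(x=east)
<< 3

>> maze.move(dir=east)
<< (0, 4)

>> maze.sense(dir=south)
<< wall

>> stack.pop()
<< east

>> maze.move(dir=west)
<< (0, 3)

>> maze.sense(dir=south)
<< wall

>> stack.pop()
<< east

>> maze.move(dir=west)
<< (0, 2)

>> maze.sense(dir=south)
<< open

>> stack.push(x=south)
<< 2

>> maze.move(dir=south)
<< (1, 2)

>> maze.sense(dir=south)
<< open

>> stack.push(x=south)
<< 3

>> maze.move(dir=south)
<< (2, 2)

>> maze.sense(dir=east)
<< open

>> stack.push(x=east)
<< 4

>> maze.move(dir=east)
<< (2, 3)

>> maze.sense(dir=east)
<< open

>> stack.push(x=east)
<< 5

>> maze.move(dir=east)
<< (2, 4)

>> maze.sense(dir=south)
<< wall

>> stack.pop()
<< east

>> maze.move(dir=west)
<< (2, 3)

>> maze.sense(dir=south)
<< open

>> stack.push(x=south)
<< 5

>> maze.move(dir=south)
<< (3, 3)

>> maze.sense(dir=south)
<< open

>> stack.push(x=south)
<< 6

>> maze.move(dir=south)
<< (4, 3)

>> maze.sense(dir=east)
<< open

>> stack.push(x=east)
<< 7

>> maze.move(dir=east)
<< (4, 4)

>> maze.sense(dir=south)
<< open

>> stack.push(x=south)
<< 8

>> maze.move(dir=south)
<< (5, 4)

>> maze.sense(dir=south)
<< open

>> stack.push(x=south)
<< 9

>> maze.move(dir=south)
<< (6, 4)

>> maze.sense(dir=south)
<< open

>> stack.push(x=south)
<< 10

>> maze.move(dir=south)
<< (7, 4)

>> maze.sense(dir=south)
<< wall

>> maze.sense(dir=west)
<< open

>> stack.push(x=west)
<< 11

>> maze.move(dir=west)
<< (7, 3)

>> maze.sense(dir=north)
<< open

>> stack.push(x=north)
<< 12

>> maze.move(dir=north)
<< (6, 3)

>> maze.sense(dir=north)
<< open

>> stack.push(x=north)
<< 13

>> maze.move(dir=north)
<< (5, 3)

>> maze.sense(dir=west)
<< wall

>> stack.pop()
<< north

>> maze.move(dir=south)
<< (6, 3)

>> maze.sense(dir=west)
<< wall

>> stack.pop()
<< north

>> maze.move(dir=south)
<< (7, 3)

>> maze.sense(dir=south)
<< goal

>> maze.move(dir=south)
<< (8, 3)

Answer: (8, 3)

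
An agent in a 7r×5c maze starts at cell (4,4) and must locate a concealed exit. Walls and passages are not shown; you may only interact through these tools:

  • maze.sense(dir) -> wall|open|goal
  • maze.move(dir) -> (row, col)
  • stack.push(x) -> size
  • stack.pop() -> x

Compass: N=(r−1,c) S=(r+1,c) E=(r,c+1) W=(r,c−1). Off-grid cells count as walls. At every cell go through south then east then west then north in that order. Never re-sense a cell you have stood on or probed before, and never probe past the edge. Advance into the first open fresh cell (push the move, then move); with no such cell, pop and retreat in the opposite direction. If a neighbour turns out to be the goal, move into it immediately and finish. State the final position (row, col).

-- 1. maze.sense(dir=south) : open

-- 2. stack.push(x=south) : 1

-- 3. maze.move(dir=south) : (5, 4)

-- 4. maze.sense(dir=south) : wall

-- 5. maze.sense(dir=west) : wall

-- 6. stack.pop() : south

-- 7. maze.move(dir=north) : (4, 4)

-- 8. maze.sense(dir=west) : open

-- 9. stack.push(x=west) : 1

-- 10. maze.move(dir=west) : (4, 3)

-- 11. maze.sense(dir=west) : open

-- 12. stack.push(x=west) : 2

-- 13. maze.move(dir=west) : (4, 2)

-- 14. maze.sense(dir=south) : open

-- 15. stack.push(x=south) : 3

-- 16. maze.move(dir=south) : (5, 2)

-- 17. maze.sense(dir=south) : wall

-- 18. maze.sense(dir=west) : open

-- 19. stack.push(x=west) : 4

-- 20. maze.move(dir=west) : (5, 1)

-- 21. maze.sense(dir=south) : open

-- 22. stack.push(x=south) : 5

-- 23. maze.move(dir=south) : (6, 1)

-- 24. maze.sense(dir=west) : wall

-- 25. stack.pop() : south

-- 26. maze.move(dir=north) : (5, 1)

-- 27. maze.sense(dir=west) : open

-- 28. stack.push(x=west) : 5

-- 29. maze.move(dir=west) : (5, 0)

-- 30. maze.sense(dir=north) : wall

-- 31. stack.pop() : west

-- 32. maze.move(dir=east) : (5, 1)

-- 33. maze.sense(dir=north) : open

-- 34. stack.push(x=north) : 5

-- 35. maze.move(dir=north) : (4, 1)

-- 36. maze.sense(dir=north) : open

-- 37. stack.push(x=north) : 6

-- 38. maze.move(dir=north) : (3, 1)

-- 39. maze.sense(dir=east) : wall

-- 40. maze.sense(dir=west) : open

-- 41. stack.push(x=west) : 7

-- 42. maze.move(dir=west) : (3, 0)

-- 43. maze.sense(dir=north) : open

-- 44. stack.push(x=north) : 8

-- 45. maze.move(dir=north) : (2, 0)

-- 46. maze.sense(dir=east) : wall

-- 47. maze.sense(dir=north) : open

-- 48. stack.push(x=north) : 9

-- 49. maze.move(dir=north) : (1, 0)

-- 50. maze.sense(dir=east) : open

-- 51. stack.push(x=east) : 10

-- 52. maze.move(dir=east) : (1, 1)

-- 53. maze.sense(dir=east) : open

-- 54. stack.push(x=east) : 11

-- 55. maze.move(dir=east) : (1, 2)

-- 56. maze.sense(dir=south) : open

-- 57. stack.push(x=south) : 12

-- 58. maze.move(dir=south) : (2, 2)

-- 59. maze.sense(dir=east) : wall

-- 60. stack.pop() : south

-- 61. maze.move(dir=north) : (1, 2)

-- 62. maze.sense(dir=east) : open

-- 63. stack.push(x=east) : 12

-- 64. maze.move(dir=east) : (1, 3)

-- 65. maze.sense(dir=east) : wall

-- 66. maze.sense(dir=north) : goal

-- 67. maze.move(dir=north) : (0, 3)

Answer: (0, 3)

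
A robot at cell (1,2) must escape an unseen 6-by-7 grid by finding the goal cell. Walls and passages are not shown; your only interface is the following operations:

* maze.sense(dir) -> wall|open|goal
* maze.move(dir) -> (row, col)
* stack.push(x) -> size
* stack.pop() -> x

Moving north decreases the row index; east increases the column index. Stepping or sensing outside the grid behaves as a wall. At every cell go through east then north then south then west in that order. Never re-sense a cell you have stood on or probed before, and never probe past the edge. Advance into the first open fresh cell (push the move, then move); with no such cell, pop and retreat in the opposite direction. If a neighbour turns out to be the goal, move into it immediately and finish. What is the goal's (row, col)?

>> sense(dir: east)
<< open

>> push(x: east)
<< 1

>> move(dir: east)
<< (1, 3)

>> sense(dir: east)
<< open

>> push(x: east)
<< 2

>> move(dir: east)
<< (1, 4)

>> sense(dir: east)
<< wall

>> sense(dir: north)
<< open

>> push(x: north)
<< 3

>> move(dir: north)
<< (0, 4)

>> sense(dir: east)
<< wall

>> sense(dir: west)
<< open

>> push(x: west)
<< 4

>> move(dir: west)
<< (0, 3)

>> sense(dir: west)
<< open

>> push(x: west)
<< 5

>> move(dir: west)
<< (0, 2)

>> sense(dir: west)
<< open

>> push(x: west)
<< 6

>> move(dir: west)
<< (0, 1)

>> sense(dir: south)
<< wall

>> sense(dir: west)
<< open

>> push(x: west)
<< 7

>> move(dir: west)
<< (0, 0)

>> sense(dir: south)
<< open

>> push(x: south)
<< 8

>> move(dir: south)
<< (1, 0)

>> sense(dir: south)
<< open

>> push(x: south)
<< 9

>> move(dir: south)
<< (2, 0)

>> sense(dir: east)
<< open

>> push(x: east)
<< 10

>> move(dir: east)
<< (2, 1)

>> sense(dir: east)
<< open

>> push(x: east)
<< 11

>> move(dir: east)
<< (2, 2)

>> sense(dir: east)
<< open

>> push(x: east)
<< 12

>> move(dir: east)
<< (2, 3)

>> sense(dir: east)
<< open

>> push(x: east)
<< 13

>> move(dir: east)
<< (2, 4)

>> sense(dir: east)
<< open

>> push(x: east)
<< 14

>> move(dir: east)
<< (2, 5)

>> sense(dir: east)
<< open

>> push(x: east)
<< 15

>> move(dir: east)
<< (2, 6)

>> sense(dir: north)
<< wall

>> sense(dir: south)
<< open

>> push(x: south)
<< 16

>> move(dir: south)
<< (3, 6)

>> sense(dir: south)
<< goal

>> move(dir: south)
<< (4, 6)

Answer: (4, 6)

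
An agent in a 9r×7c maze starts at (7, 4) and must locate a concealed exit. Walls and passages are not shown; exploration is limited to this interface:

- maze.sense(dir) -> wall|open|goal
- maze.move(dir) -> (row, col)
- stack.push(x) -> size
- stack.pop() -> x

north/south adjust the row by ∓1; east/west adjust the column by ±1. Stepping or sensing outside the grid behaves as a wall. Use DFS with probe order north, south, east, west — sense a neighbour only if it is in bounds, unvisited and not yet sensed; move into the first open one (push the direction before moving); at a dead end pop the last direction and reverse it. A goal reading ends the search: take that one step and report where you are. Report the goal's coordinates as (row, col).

Do: sense[dir='north']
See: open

Do: push[x='north']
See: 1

Do: move[dir='north']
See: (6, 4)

Do: sense[dir='north']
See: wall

Do: sense[dir='east']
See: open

Do: push[x='east']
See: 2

Do: move[dir='east']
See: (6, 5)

Do: sense[dir='north']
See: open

Do: push[x='north']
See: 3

Do: move[dir='north']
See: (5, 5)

Do: sense[dir='north']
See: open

Do: push[x='north']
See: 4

Do: move[dir='north']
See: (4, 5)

Do: sense[dir='north']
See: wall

Do: sense[dir='east']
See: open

Do: push[x='east']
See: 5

Do: move[dir='east']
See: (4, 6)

Do: sense[dir='north']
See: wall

Do: sense[dir='south']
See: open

Do: push[x='south']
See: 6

Do: move[dir='south']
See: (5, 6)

Do: sense[dir='south']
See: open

Do: push[x='south']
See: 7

Do: move[dir='south']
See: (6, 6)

Do: sense[dir='south']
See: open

Do: push[x='south']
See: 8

Do: move[dir='south']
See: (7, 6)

Do: sense[dir='south']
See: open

Do: push[x='south']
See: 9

Do: move[dir='south']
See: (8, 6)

Do: sense[dir='west']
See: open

Do: push[x='west']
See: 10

Do: move[dir='west']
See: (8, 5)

Do: sense[dir='north']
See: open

Do: push[x='north']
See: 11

Do: move[dir='north']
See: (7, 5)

Do: pop[]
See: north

Do: move[dir='south']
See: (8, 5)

Do: sense[dir='west']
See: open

Do: push[x='west']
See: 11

Do: move[dir='west']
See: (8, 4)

Do: sense[dir='west']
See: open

Do: push[x='west']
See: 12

Do: move[dir='west']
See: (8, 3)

Do: sense[dir='north']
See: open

Do: push[x='north']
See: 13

Do: move[dir='north']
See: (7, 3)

Do: sense[dir='north']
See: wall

Do: sense[dir='west']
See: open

Do: push[x='west']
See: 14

Do: move[dir='west']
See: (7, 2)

Do: sense[dir='north']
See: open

Do: push[x='north']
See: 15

Do: move[dir='north']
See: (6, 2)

Do: sense[dir='north']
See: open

Do: push[x='north']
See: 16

Do: move[dir='north']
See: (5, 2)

Do: sense[dir='north']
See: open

Do: push[x='north']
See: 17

Do: move[dir='north']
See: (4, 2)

Do: sense[dir='north']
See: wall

Do: sense[dir='east']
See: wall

Do: sense[dir='west']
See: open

Do: push[x='west']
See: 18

Do: move[dir='west']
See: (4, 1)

Do: sense[dir='north']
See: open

Do: push[x='north']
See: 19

Do: move[dir='north']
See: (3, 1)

Do: sense[dir='north']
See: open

Do: push[x='north']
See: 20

Do: move[dir='north']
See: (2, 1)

Do: sense[dir='north']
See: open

Do: push[x='north']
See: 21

Do: move[dir='north']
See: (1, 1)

Do: sense[dir='north']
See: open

Do: push[x='north']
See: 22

Do: move[dir='north']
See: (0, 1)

Do: sense[dir='east']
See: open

Do: push[x='east']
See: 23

Do: move[dir='east']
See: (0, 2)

Do: sense[dir='south']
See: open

Do: push[x='south']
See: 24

Do: move[dir='south']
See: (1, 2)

Do: sense[dir='south']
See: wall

Do: sense[dir='east']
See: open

Do: push[x='east']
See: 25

Do: move[dir='east']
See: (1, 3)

Do: sense[dir='north']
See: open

Do: push[x='north']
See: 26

Do: move[dir='north']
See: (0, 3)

Do: sense[dir='east']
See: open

Do: push[x='east']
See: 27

Do: move[dir='east']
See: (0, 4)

Do: sense[dir='south']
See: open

Do: push[x='south']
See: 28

Do: move[dir='south']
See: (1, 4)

Do: sense[dir='south']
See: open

Do: push[x='south']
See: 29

Do: move[dir='south']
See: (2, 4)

Do: sense[dir='south']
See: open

Do: push[x='south']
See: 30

Do: move[dir='south']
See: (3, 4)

Do: sense[dir='south']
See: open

Do: push[x='south']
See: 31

Do: move[dir='south']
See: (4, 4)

Do: pop[]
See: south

Do: move[dir='north']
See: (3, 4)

Do: sense[dir='west']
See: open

Do: push[x='west']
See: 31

Do: move[dir='west']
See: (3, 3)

Do: sense[dir='north']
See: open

Do: push[x='north']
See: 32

Do: move[dir='north']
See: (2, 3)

Do: pop[]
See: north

Do: move[dir='south']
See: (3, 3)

Do: pop[]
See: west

Do: move[dir='east']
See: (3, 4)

Do: pop[]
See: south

Do: move[dir='north']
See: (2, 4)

Do: sense[dir='east']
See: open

Do: push[x='east']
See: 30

Do: move[dir='east']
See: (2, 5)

Do: sense[dir='north']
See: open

Do: push[x='north']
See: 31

Do: move[dir='north']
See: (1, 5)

Do: sense[dir='north']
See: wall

Do: sense[dir='east']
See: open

Do: push[x='east']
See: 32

Do: move[dir='east']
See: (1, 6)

Do: sense[dir='north']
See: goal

Do: move[dir='north']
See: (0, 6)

Answer: (0, 6)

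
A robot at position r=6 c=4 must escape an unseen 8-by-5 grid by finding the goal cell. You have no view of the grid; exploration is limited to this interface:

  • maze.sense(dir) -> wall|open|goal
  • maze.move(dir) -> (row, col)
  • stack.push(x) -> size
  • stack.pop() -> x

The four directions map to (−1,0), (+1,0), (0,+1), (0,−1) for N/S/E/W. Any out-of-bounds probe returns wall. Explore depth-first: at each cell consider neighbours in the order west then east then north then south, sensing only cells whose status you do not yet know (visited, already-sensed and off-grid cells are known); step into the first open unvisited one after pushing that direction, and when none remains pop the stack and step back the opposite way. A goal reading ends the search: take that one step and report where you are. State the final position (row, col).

Act: maze.sense[dir→west]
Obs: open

Act: stack.push[x→west]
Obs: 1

Act: maze.move[dir→west]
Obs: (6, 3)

Act: maze.sense[dir→west]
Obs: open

Act: stack.push[x→west]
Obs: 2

Act: maze.move[dir→west]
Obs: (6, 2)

Act: maze.sense[dir→west]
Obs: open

Act: stack.push[x→west]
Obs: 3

Act: maze.move[dir→west]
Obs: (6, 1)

Act: maze.sense[dir→west]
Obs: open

Act: stack.push[x→west]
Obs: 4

Act: maze.move[dir→west]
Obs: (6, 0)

Act: maze.sense[dir→north]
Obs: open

Act: stack.push[x→north]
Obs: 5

Act: maze.move[dir→north]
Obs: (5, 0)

Act: maze.sense[dir→east]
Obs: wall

Act: maze.sense[dir→north]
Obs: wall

Act: stack.pop[]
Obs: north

Act: maze.move[dir→south]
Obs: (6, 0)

Act: maze.sense[dir→south]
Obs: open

Act: stack.push[x→south]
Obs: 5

Act: maze.move[dir→south]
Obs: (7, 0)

Act: maze.sense[dir→east]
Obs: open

Act: stack.push[x→east]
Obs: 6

Act: maze.move[dir→east]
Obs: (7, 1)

Act: maze.sense[dir→east]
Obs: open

Act: stack.push[x→east]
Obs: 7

Act: maze.move[dir→east]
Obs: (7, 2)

Act: maze.sense[dir→east]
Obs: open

Act: stack.push[x→east]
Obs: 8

Act: maze.move[dir→east]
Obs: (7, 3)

Act: maze.sense[dir→east]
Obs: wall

Act: stack.pop[]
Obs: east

Act: maze.move[dir→west]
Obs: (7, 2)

Act: stack.pop[]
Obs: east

Act: maze.move[dir→west]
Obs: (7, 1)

Act: stack.pop[]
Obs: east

Act: maze.move[dir→west]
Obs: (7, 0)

Act: stack.pop[]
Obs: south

Act: maze.move[dir→north]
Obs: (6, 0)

Act: stack.pop[]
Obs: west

Act: maze.move[dir→east]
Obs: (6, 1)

Act: stack.pop[]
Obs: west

Act: maze.move[dir→east]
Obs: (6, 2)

Act: maze.sense[dir→north]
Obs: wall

Act: stack.pop[]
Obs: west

Act: maze.move[dir→east]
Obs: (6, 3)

Act: maze.sense[dir→north]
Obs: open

Act: stack.push[x→north]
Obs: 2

Act: maze.move[dir→north]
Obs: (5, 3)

Act: maze.sense[dir→east]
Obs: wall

Act: maze.sense[dir→north]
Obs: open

Act: stack.push[x→north]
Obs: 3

Act: maze.move[dir→north]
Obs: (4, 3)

Act: maze.sense[dir→west]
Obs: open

Act: stack.push[x→west]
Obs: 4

Act: maze.move[dir→west]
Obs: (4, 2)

Act: maze.sense[dir→west]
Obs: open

Act: stack.push[x→west]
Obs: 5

Act: maze.move[dir→west]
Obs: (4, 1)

Act: maze.sense[dir→north]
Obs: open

Act: stack.push[x→north]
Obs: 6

Act: maze.move[dir→north]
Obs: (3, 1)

Act: maze.sense[dir→west]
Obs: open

Act: stack.push[x→west]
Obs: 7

Act: maze.move[dir→west]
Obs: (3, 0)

Act: maze.sense[dir→north]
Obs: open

Act: stack.push[x→north]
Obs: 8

Act: maze.move[dir→north]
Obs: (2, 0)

Act: maze.sense[dir→east]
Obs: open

Act: stack.push[x→east]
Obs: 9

Act: maze.move[dir→east]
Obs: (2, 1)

Act: maze.sense[dir→east]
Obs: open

Act: stack.push[x→east]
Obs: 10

Act: maze.move[dir→east]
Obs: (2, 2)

Act: maze.sense[dir→east]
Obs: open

Act: stack.push[x→east]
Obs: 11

Act: maze.move[dir→east]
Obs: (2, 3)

Act: maze.sense[dir→east]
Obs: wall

Act: maze.sense[dir→north]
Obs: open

Act: stack.push[x→north]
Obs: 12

Act: maze.move[dir→north]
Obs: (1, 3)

Act: maze.sense[dir→west]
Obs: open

Act: stack.push[x→west]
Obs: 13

Act: maze.move[dir→west]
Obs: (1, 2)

Act: maze.sense[dir→west]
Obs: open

Act: stack.push[x→west]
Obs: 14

Act: maze.move[dir→west]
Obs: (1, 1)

Act: maze.sense[dir→west]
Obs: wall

Act: maze.sense[dir→north]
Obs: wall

Act: stack.pop[]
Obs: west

Act: maze.move[dir→east]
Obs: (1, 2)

Act: maze.sense[dir→north]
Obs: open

Act: stack.push[x→north]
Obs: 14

Act: maze.move[dir→north]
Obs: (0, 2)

Act: maze.sense[dir→east]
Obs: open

Act: stack.push[x→east]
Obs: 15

Act: maze.move[dir→east]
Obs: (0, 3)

Act: maze.sense[dir→east]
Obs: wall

Act: stack.pop[]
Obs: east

Act: maze.move[dir→west]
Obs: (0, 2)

Act: stack.pop[]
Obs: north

Act: maze.move[dir→south]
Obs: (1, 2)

Act: stack.pop[]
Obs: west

Act: maze.move[dir→east]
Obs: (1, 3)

Act: maze.sense[dir→east]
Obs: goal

Act: maze.move[dir→east]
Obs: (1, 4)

Answer: (1, 4)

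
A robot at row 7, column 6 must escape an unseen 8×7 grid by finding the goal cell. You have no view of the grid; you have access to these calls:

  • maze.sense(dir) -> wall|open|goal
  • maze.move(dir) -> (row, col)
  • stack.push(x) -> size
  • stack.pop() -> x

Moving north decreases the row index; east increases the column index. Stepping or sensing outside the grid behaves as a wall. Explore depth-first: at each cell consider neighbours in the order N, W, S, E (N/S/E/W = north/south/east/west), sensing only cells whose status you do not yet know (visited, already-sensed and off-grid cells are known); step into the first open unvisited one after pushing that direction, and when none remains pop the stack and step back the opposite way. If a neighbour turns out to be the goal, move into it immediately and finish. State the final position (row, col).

! 1. sense(dir=north) -> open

! 2. push(x=north) -> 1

! 3. move(dir=north) -> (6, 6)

! 4. sense(dir=north) -> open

! 5. push(x=north) -> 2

! 6. move(dir=north) -> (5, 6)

! 7. sense(dir=north) -> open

! 8. push(x=north) -> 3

! 9. move(dir=north) -> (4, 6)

! 10. sense(dir=north) -> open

! 11. push(x=north) -> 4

! 12. move(dir=north) -> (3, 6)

! 13. sense(dir=north) -> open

! 14. push(x=north) -> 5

! 15. move(dir=north) -> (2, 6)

! 16. sense(dir=north) -> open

! 17. push(x=north) -> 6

! 18. move(dir=north) -> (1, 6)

! 19. sense(dir=north) -> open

! 20. push(x=north) -> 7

! 21. move(dir=north) -> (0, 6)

! 22. sense(dir=west) -> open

! 23. push(x=west) -> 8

! 24. move(dir=west) -> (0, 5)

! 25. sense(dir=west) -> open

! 26. push(x=west) -> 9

! 27. move(dir=west) -> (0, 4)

! 28. sense(dir=west) -> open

! 29. push(x=west) -> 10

! 30. move(dir=west) -> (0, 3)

! 31. sense(dir=west) -> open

! 32. push(x=west) -> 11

! 33. move(dir=west) -> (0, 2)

! 34. sense(dir=west) -> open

! 35. push(x=west) -> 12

! 36. move(dir=west) -> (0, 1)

! 37. sense(dir=west) -> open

! 38. push(x=west) -> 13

! 39. move(dir=west) -> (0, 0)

! 40. sense(dir=south) -> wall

! 41. pop() -> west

! 42. move(dir=east) -> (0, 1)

! 43. sense(dir=south) -> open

! 44. push(x=south) -> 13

! 45. move(dir=south) -> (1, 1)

! 46. sense(dir=south) -> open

! 47. push(x=south) -> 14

! 48. move(dir=south) -> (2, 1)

! 49. sense(dir=west) -> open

! 50. push(x=west) -> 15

! 51. move(dir=west) -> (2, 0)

! 52. sense(dir=south) -> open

! 53. push(x=south) -> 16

! 54. move(dir=south) -> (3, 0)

! 55. sense(dir=south) -> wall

! 56. sense(dir=east) -> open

! 57. push(x=east) -> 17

! 58. move(dir=east) -> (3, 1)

! 59. sense(dir=south) -> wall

! 60. sense(dir=east) -> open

! 61. push(x=east) -> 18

! 62. move(dir=east) -> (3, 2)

! 63. sense(dir=north) -> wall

! 64. sense(dir=south) -> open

! 65. push(x=south) -> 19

! 66. move(dir=south) -> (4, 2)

! 67. sense(dir=south) -> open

! 68. push(x=south) -> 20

! 69. move(dir=south) -> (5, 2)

! 70. sense(dir=west) -> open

! 71. push(x=west) -> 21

! 72. move(dir=west) -> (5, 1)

! 73. sense(dir=west) -> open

! 74. push(x=west) -> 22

! 75. move(dir=west) -> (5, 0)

! 76. sense(dir=south) -> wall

! 77. pop() -> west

! 78. move(dir=east) -> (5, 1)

! 79. sense(dir=south) -> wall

! 80. pop() -> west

! 81. move(dir=east) -> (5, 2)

! 82. sense(dir=south) -> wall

! 83. sense(dir=east) -> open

! 84. push(x=east) -> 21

! 85. move(dir=east) -> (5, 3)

! 86. sense(dir=north) -> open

! 87. push(x=north) -> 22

! 88. move(dir=north) -> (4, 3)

! 89. sense(dir=north) -> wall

! 90. sense(dir=east) -> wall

! 91. pop() -> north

! 92. move(dir=south) -> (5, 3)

! 93. sense(dir=south) -> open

! 94. push(x=south) -> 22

! 95. move(dir=south) -> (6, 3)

! 96. sense(dir=south) -> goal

! 97. move(dir=south) -> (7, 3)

Answer: (7, 3)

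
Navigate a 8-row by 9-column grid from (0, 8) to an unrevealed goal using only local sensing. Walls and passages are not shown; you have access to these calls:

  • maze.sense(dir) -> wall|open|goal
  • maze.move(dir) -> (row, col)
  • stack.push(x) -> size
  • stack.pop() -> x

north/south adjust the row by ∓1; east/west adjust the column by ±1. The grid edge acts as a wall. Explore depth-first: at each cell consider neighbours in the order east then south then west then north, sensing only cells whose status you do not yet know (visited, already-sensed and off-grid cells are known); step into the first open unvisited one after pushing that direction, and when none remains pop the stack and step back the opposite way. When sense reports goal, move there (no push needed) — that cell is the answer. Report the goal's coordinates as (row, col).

Do: sense[dir='south']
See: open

Do: push[x='south']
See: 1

Do: move[dir='south']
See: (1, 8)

Do: sense[dir='south']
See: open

Do: push[x='south']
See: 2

Do: move[dir='south']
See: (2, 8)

Do: sense[dir='south']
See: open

Do: push[x='south']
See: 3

Do: move[dir='south']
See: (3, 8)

Do: sense[dir='south']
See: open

Do: push[x='south']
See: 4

Do: move[dir='south']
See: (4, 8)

Do: sense[dir='south']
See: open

Do: push[x='south']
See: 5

Do: move[dir='south']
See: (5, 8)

Do: sense[dir='south']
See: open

Do: push[x='south']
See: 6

Do: move[dir='south']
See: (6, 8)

Do: sense[dir='south']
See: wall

Do: sense[dir='west']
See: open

Do: push[x='west']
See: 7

Do: move[dir='west']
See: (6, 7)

Do: sense[dir='south']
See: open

Do: push[x='south']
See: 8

Do: move[dir='south']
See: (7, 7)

Do: sense[dir='west']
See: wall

Do: pop[]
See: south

Do: move[dir='north']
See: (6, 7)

Do: sense[dir='west']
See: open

Do: push[x='west']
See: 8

Do: move[dir='west']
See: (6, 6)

Do: sense[dir='west']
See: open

Do: push[x='west']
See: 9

Do: move[dir='west']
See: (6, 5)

Do: sense[dir='south']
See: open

Do: push[x='south']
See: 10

Do: move[dir='south']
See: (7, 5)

Do: sense[dir='west']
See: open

Do: push[x='west']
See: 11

Do: move[dir='west']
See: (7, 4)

Do: sense[dir='west']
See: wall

Do: sense[dir='north']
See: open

Do: push[x='north']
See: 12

Do: move[dir='north']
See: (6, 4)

Do: sense[dir='west']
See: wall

Do: sense[dir='north']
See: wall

Do: pop[]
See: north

Do: move[dir='south']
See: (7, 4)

Do: pop[]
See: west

Do: move[dir='east']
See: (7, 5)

Do: pop[]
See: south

Do: move[dir='north']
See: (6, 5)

Do: sense[dir='north']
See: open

Do: push[x='north']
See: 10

Do: move[dir='north']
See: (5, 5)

Do: sense[dir='east']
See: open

Do: push[x='east']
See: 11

Do: move[dir='east']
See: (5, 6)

Do: sense[dir='east']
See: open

Do: push[x='east']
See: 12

Do: move[dir='east']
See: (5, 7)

Do: sense[dir='north']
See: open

Do: push[x='north']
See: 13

Do: move[dir='north']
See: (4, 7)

Do: sense[dir='west']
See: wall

Do: sense[dir='north']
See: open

Do: push[x='north']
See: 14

Do: move[dir='north']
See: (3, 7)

Do: sense[dir='west']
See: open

Do: push[x='west']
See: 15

Do: move[dir='west']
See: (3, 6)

Do: sense[dir='west']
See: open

Do: push[x='west']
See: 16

Do: move[dir='west']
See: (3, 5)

Do: sense[dir='south']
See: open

Do: push[x='south']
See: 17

Do: move[dir='south']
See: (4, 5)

Do: sense[dir='west']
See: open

Do: push[x='west']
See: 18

Do: move[dir='west']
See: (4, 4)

Do: sense[dir='west']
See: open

Do: push[x='west']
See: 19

Do: move[dir='west']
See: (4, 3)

Do: sense[dir='south']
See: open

Do: push[x='south']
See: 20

Do: move[dir='south']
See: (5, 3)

Do: sense[dir='west']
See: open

Do: push[x='west']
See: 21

Do: move[dir='west']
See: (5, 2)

Do: sense[dir='south']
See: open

Do: push[x='south']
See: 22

Do: move[dir='south']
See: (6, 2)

Do: sense[dir='south']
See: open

Do: push[x='south']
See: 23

Do: move[dir='south']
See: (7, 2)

Do: sense[dir='west']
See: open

Do: push[x='west']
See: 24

Do: move[dir='west']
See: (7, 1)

Do: sense[dir='west']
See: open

Do: push[x='west']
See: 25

Do: move[dir='west']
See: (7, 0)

Do: sense[dir='north']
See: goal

Do: move[dir='north']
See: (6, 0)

Answer: (6, 0)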